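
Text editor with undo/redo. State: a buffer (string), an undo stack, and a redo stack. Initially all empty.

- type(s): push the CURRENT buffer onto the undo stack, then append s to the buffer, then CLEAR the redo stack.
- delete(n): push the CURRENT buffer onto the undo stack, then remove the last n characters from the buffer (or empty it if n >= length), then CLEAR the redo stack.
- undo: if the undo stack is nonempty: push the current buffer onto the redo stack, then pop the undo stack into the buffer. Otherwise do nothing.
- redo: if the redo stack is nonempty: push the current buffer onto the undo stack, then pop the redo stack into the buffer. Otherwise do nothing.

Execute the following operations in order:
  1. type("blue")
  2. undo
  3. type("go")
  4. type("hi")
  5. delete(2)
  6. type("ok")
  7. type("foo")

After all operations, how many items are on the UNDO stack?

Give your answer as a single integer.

After op 1 (type): buf='blue' undo_depth=1 redo_depth=0
After op 2 (undo): buf='(empty)' undo_depth=0 redo_depth=1
After op 3 (type): buf='go' undo_depth=1 redo_depth=0
After op 4 (type): buf='gohi' undo_depth=2 redo_depth=0
After op 5 (delete): buf='go' undo_depth=3 redo_depth=0
After op 6 (type): buf='gook' undo_depth=4 redo_depth=0
After op 7 (type): buf='gookfoo' undo_depth=5 redo_depth=0

Answer: 5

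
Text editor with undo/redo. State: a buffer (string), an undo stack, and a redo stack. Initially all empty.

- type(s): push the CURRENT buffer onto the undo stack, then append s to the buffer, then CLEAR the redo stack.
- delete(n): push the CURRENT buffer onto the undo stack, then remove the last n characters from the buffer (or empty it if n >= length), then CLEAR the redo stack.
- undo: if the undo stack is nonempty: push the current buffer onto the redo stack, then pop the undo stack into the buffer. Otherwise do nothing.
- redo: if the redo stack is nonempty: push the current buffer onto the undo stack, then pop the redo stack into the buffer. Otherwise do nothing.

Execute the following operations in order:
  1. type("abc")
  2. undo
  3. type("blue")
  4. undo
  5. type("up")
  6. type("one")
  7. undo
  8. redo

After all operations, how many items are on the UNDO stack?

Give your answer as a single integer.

After op 1 (type): buf='abc' undo_depth=1 redo_depth=0
After op 2 (undo): buf='(empty)' undo_depth=0 redo_depth=1
After op 3 (type): buf='blue' undo_depth=1 redo_depth=0
After op 4 (undo): buf='(empty)' undo_depth=0 redo_depth=1
After op 5 (type): buf='up' undo_depth=1 redo_depth=0
After op 6 (type): buf='upone' undo_depth=2 redo_depth=0
After op 7 (undo): buf='up' undo_depth=1 redo_depth=1
After op 8 (redo): buf='upone' undo_depth=2 redo_depth=0

Answer: 2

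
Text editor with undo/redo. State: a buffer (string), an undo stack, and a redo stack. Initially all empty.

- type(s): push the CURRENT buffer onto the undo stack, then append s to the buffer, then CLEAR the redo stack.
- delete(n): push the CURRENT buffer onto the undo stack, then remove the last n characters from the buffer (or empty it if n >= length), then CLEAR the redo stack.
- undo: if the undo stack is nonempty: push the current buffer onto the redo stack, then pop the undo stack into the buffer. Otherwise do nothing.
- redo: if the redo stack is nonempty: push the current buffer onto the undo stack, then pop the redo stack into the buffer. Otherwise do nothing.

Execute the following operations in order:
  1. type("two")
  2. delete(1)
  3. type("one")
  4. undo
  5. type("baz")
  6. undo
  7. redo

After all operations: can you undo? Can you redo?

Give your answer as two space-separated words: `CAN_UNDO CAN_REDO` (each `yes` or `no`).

After op 1 (type): buf='two' undo_depth=1 redo_depth=0
After op 2 (delete): buf='tw' undo_depth=2 redo_depth=0
After op 3 (type): buf='twone' undo_depth=3 redo_depth=0
After op 4 (undo): buf='tw' undo_depth=2 redo_depth=1
After op 5 (type): buf='twbaz' undo_depth=3 redo_depth=0
After op 6 (undo): buf='tw' undo_depth=2 redo_depth=1
After op 7 (redo): buf='twbaz' undo_depth=3 redo_depth=0

Answer: yes no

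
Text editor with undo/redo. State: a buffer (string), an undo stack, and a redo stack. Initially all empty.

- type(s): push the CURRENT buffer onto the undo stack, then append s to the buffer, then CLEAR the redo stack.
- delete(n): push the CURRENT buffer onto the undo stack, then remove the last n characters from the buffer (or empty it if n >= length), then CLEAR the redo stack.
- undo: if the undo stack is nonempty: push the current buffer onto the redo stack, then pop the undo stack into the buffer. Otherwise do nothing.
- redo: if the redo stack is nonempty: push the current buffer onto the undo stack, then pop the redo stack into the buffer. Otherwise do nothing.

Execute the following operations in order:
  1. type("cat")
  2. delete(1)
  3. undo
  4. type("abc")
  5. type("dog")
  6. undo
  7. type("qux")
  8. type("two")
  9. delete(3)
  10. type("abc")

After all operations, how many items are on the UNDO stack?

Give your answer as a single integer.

After op 1 (type): buf='cat' undo_depth=1 redo_depth=0
After op 2 (delete): buf='ca' undo_depth=2 redo_depth=0
After op 3 (undo): buf='cat' undo_depth=1 redo_depth=1
After op 4 (type): buf='catabc' undo_depth=2 redo_depth=0
After op 5 (type): buf='catabcdog' undo_depth=3 redo_depth=0
After op 6 (undo): buf='catabc' undo_depth=2 redo_depth=1
After op 7 (type): buf='catabcqux' undo_depth=3 redo_depth=0
After op 8 (type): buf='catabcquxtwo' undo_depth=4 redo_depth=0
After op 9 (delete): buf='catabcqux' undo_depth=5 redo_depth=0
After op 10 (type): buf='catabcquxabc' undo_depth=6 redo_depth=0

Answer: 6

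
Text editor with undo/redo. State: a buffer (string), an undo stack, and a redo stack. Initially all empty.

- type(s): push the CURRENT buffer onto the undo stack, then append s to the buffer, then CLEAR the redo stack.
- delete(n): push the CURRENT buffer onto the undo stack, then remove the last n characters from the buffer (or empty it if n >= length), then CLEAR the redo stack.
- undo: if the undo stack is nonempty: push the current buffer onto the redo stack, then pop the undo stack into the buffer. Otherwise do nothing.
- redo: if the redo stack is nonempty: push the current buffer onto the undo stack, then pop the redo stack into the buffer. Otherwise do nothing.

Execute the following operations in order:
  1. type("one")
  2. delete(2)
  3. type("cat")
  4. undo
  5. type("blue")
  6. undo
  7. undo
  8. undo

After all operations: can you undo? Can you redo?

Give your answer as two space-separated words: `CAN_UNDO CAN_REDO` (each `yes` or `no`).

After op 1 (type): buf='one' undo_depth=1 redo_depth=0
After op 2 (delete): buf='o' undo_depth=2 redo_depth=0
After op 3 (type): buf='ocat' undo_depth=3 redo_depth=0
After op 4 (undo): buf='o' undo_depth=2 redo_depth=1
After op 5 (type): buf='oblue' undo_depth=3 redo_depth=0
After op 6 (undo): buf='o' undo_depth=2 redo_depth=1
After op 7 (undo): buf='one' undo_depth=1 redo_depth=2
After op 8 (undo): buf='(empty)' undo_depth=0 redo_depth=3

Answer: no yes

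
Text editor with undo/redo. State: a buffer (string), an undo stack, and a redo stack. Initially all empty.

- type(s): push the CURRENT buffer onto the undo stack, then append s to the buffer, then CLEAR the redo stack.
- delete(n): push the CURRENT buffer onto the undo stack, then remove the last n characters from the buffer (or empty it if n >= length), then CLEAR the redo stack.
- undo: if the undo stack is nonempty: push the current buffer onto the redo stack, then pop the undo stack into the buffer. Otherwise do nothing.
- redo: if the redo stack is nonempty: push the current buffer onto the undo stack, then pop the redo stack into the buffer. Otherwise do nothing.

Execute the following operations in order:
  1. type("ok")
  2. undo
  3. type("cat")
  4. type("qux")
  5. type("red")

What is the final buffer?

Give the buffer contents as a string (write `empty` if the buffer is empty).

After op 1 (type): buf='ok' undo_depth=1 redo_depth=0
After op 2 (undo): buf='(empty)' undo_depth=0 redo_depth=1
After op 3 (type): buf='cat' undo_depth=1 redo_depth=0
After op 4 (type): buf='catqux' undo_depth=2 redo_depth=0
After op 5 (type): buf='catquxred' undo_depth=3 redo_depth=0

Answer: catquxred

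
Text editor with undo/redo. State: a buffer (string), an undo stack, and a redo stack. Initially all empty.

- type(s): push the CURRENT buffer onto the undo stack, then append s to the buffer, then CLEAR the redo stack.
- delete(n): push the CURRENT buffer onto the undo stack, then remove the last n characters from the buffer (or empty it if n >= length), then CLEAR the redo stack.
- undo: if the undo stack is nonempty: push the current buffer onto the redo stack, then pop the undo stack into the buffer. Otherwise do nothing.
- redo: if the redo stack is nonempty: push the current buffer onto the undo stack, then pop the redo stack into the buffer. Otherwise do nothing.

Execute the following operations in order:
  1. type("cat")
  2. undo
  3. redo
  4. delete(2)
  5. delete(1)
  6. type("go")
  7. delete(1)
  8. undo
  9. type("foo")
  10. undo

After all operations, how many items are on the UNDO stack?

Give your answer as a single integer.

Answer: 4

Derivation:
After op 1 (type): buf='cat' undo_depth=1 redo_depth=0
After op 2 (undo): buf='(empty)' undo_depth=0 redo_depth=1
After op 3 (redo): buf='cat' undo_depth=1 redo_depth=0
After op 4 (delete): buf='c' undo_depth=2 redo_depth=0
After op 5 (delete): buf='(empty)' undo_depth=3 redo_depth=0
After op 6 (type): buf='go' undo_depth=4 redo_depth=0
After op 7 (delete): buf='g' undo_depth=5 redo_depth=0
After op 8 (undo): buf='go' undo_depth=4 redo_depth=1
After op 9 (type): buf='gofoo' undo_depth=5 redo_depth=0
After op 10 (undo): buf='go' undo_depth=4 redo_depth=1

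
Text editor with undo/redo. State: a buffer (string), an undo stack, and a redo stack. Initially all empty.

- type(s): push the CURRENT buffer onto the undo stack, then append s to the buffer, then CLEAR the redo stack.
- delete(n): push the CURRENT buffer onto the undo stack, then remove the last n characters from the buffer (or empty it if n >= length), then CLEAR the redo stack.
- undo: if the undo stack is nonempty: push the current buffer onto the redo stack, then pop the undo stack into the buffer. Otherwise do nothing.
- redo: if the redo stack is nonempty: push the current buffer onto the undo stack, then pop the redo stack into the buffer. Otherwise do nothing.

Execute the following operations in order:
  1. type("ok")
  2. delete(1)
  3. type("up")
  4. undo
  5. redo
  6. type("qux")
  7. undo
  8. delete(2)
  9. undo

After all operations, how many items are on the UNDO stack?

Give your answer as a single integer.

After op 1 (type): buf='ok' undo_depth=1 redo_depth=0
After op 2 (delete): buf='o' undo_depth=2 redo_depth=0
After op 3 (type): buf='oup' undo_depth=3 redo_depth=0
After op 4 (undo): buf='o' undo_depth=2 redo_depth=1
After op 5 (redo): buf='oup' undo_depth=3 redo_depth=0
After op 6 (type): buf='oupqux' undo_depth=4 redo_depth=0
After op 7 (undo): buf='oup' undo_depth=3 redo_depth=1
After op 8 (delete): buf='o' undo_depth=4 redo_depth=0
After op 9 (undo): buf='oup' undo_depth=3 redo_depth=1

Answer: 3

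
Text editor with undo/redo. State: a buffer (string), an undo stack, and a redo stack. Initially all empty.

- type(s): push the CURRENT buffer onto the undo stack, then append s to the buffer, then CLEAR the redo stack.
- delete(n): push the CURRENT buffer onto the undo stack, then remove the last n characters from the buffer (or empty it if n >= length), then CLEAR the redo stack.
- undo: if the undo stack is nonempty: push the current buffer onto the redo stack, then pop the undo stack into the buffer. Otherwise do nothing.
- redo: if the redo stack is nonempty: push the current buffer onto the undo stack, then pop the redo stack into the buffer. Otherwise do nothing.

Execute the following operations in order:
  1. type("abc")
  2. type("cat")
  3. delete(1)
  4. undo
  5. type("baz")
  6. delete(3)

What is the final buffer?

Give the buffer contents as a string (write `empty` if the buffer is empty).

After op 1 (type): buf='abc' undo_depth=1 redo_depth=0
After op 2 (type): buf='abccat' undo_depth=2 redo_depth=0
After op 3 (delete): buf='abcca' undo_depth=3 redo_depth=0
After op 4 (undo): buf='abccat' undo_depth=2 redo_depth=1
After op 5 (type): buf='abccatbaz' undo_depth=3 redo_depth=0
After op 6 (delete): buf='abccat' undo_depth=4 redo_depth=0

Answer: abccat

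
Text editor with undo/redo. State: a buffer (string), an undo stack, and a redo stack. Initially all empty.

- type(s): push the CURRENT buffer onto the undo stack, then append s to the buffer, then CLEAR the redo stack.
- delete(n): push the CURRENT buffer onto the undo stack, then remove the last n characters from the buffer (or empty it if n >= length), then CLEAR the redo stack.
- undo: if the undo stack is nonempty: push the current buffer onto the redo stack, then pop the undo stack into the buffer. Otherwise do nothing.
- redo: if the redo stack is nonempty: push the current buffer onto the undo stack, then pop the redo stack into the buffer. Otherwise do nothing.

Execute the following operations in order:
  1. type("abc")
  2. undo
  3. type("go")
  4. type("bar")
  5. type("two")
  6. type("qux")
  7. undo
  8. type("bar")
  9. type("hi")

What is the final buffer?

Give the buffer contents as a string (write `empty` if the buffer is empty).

Answer: gobartwobarhi

Derivation:
After op 1 (type): buf='abc' undo_depth=1 redo_depth=0
After op 2 (undo): buf='(empty)' undo_depth=0 redo_depth=1
After op 3 (type): buf='go' undo_depth=1 redo_depth=0
After op 4 (type): buf='gobar' undo_depth=2 redo_depth=0
After op 5 (type): buf='gobartwo' undo_depth=3 redo_depth=0
After op 6 (type): buf='gobartwoqux' undo_depth=4 redo_depth=0
After op 7 (undo): buf='gobartwo' undo_depth=3 redo_depth=1
After op 8 (type): buf='gobartwobar' undo_depth=4 redo_depth=0
After op 9 (type): buf='gobartwobarhi' undo_depth=5 redo_depth=0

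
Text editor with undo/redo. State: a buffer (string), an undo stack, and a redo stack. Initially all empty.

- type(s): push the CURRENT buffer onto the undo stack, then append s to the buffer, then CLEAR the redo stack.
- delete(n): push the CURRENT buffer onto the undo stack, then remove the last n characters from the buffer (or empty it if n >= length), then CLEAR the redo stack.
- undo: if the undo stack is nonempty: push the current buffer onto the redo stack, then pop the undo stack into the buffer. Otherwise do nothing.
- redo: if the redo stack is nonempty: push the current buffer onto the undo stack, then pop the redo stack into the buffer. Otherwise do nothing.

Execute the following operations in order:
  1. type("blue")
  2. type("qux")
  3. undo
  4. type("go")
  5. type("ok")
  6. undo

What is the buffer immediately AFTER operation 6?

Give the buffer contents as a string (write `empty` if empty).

Answer: bluego

Derivation:
After op 1 (type): buf='blue' undo_depth=1 redo_depth=0
After op 2 (type): buf='bluequx' undo_depth=2 redo_depth=0
After op 3 (undo): buf='blue' undo_depth=1 redo_depth=1
After op 4 (type): buf='bluego' undo_depth=2 redo_depth=0
After op 5 (type): buf='bluegook' undo_depth=3 redo_depth=0
After op 6 (undo): buf='bluego' undo_depth=2 redo_depth=1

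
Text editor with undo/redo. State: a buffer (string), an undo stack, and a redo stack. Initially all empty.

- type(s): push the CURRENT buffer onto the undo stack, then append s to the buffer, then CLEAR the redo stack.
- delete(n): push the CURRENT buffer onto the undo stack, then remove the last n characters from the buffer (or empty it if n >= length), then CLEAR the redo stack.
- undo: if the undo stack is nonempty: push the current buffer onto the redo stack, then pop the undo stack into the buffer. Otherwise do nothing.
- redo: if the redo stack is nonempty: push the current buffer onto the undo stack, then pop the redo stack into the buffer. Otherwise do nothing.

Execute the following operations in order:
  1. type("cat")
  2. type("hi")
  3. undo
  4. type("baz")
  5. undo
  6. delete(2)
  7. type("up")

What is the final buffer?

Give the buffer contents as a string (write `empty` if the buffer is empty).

After op 1 (type): buf='cat' undo_depth=1 redo_depth=0
After op 2 (type): buf='cathi' undo_depth=2 redo_depth=0
After op 3 (undo): buf='cat' undo_depth=1 redo_depth=1
After op 4 (type): buf='catbaz' undo_depth=2 redo_depth=0
After op 5 (undo): buf='cat' undo_depth=1 redo_depth=1
After op 6 (delete): buf='c' undo_depth=2 redo_depth=0
After op 7 (type): buf='cup' undo_depth=3 redo_depth=0

Answer: cup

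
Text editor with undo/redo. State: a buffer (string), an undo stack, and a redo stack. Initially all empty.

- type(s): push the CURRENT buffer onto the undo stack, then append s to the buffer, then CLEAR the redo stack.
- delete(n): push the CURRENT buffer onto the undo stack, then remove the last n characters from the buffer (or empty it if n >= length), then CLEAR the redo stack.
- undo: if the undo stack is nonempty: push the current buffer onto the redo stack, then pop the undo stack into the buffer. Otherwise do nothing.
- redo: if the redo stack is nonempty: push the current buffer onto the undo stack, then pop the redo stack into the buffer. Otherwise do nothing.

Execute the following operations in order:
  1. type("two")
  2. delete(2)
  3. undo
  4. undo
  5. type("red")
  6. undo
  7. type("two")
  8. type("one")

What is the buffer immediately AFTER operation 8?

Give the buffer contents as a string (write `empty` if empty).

After op 1 (type): buf='two' undo_depth=1 redo_depth=0
After op 2 (delete): buf='t' undo_depth=2 redo_depth=0
After op 3 (undo): buf='two' undo_depth=1 redo_depth=1
After op 4 (undo): buf='(empty)' undo_depth=0 redo_depth=2
After op 5 (type): buf='red' undo_depth=1 redo_depth=0
After op 6 (undo): buf='(empty)' undo_depth=0 redo_depth=1
After op 7 (type): buf='two' undo_depth=1 redo_depth=0
After op 8 (type): buf='twoone' undo_depth=2 redo_depth=0

Answer: twoone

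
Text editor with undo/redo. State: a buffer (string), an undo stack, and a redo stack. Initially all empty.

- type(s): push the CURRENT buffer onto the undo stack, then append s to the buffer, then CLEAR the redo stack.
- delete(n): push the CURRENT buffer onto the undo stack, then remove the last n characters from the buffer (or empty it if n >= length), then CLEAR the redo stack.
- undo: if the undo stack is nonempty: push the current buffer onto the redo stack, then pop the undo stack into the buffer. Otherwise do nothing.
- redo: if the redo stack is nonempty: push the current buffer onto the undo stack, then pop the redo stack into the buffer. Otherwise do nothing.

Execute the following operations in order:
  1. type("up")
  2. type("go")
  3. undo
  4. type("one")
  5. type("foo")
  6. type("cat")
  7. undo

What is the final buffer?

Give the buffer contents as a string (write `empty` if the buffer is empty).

Answer: uponefoo

Derivation:
After op 1 (type): buf='up' undo_depth=1 redo_depth=0
After op 2 (type): buf='upgo' undo_depth=2 redo_depth=0
After op 3 (undo): buf='up' undo_depth=1 redo_depth=1
After op 4 (type): buf='upone' undo_depth=2 redo_depth=0
After op 5 (type): buf='uponefoo' undo_depth=3 redo_depth=0
After op 6 (type): buf='uponefoocat' undo_depth=4 redo_depth=0
After op 7 (undo): buf='uponefoo' undo_depth=3 redo_depth=1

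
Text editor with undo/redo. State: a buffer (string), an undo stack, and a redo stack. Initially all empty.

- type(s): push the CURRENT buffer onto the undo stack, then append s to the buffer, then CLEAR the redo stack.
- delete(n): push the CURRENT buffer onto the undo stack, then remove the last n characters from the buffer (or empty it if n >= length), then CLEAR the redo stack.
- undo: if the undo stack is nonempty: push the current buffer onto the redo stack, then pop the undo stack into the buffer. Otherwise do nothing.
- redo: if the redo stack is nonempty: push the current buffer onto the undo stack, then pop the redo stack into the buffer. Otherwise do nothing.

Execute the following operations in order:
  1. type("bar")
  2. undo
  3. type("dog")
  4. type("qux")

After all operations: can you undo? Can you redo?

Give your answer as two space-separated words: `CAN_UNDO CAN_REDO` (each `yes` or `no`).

Answer: yes no

Derivation:
After op 1 (type): buf='bar' undo_depth=1 redo_depth=0
After op 2 (undo): buf='(empty)' undo_depth=0 redo_depth=1
After op 3 (type): buf='dog' undo_depth=1 redo_depth=0
After op 4 (type): buf='dogqux' undo_depth=2 redo_depth=0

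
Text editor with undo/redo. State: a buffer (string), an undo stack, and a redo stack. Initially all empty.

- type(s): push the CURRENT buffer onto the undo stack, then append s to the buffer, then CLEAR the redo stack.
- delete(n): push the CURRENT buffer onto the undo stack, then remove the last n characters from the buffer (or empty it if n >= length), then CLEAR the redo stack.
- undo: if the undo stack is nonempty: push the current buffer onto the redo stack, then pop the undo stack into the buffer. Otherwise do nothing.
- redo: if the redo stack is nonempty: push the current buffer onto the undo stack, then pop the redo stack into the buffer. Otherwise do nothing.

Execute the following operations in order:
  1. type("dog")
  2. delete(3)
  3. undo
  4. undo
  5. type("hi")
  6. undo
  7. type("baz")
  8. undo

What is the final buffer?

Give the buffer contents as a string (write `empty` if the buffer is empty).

After op 1 (type): buf='dog' undo_depth=1 redo_depth=0
After op 2 (delete): buf='(empty)' undo_depth=2 redo_depth=0
After op 3 (undo): buf='dog' undo_depth=1 redo_depth=1
After op 4 (undo): buf='(empty)' undo_depth=0 redo_depth=2
After op 5 (type): buf='hi' undo_depth=1 redo_depth=0
After op 6 (undo): buf='(empty)' undo_depth=0 redo_depth=1
After op 7 (type): buf='baz' undo_depth=1 redo_depth=0
After op 8 (undo): buf='(empty)' undo_depth=0 redo_depth=1

Answer: empty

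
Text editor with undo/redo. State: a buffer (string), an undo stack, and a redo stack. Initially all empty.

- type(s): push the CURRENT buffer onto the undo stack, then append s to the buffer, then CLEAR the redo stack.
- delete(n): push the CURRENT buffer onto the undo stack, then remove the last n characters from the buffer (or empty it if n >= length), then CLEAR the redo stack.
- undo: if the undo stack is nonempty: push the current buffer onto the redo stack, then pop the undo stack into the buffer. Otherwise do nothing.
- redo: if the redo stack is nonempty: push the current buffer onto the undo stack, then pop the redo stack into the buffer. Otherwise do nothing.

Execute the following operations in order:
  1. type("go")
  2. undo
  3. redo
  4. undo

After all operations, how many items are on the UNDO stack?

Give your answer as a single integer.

After op 1 (type): buf='go' undo_depth=1 redo_depth=0
After op 2 (undo): buf='(empty)' undo_depth=0 redo_depth=1
After op 3 (redo): buf='go' undo_depth=1 redo_depth=0
After op 4 (undo): buf='(empty)' undo_depth=0 redo_depth=1

Answer: 0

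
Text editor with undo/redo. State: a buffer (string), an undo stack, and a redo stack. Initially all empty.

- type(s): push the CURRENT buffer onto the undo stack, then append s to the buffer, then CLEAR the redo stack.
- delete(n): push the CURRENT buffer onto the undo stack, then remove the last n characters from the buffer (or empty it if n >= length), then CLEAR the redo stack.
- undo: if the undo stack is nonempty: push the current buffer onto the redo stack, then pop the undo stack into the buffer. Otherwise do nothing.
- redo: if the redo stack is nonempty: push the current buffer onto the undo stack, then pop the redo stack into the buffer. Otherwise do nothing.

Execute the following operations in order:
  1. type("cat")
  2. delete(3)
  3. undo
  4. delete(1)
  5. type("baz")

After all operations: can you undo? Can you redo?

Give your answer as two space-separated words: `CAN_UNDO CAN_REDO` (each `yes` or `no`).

Answer: yes no

Derivation:
After op 1 (type): buf='cat' undo_depth=1 redo_depth=0
After op 2 (delete): buf='(empty)' undo_depth=2 redo_depth=0
After op 3 (undo): buf='cat' undo_depth=1 redo_depth=1
After op 4 (delete): buf='ca' undo_depth=2 redo_depth=0
After op 5 (type): buf='cabaz' undo_depth=3 redo_depth=0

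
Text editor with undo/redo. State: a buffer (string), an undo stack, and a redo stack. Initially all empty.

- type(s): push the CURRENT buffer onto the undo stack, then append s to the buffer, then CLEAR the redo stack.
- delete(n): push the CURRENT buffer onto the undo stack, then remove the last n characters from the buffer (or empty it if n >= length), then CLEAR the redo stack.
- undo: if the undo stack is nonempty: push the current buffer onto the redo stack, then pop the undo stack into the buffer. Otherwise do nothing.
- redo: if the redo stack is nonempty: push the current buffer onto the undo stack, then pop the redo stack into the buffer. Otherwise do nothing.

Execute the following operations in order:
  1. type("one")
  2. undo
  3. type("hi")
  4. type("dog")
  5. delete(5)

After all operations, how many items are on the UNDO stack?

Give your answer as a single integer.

Answer: 3

Derivation:
After op 1 (type): buf='one' undo_depth=1 redo_depth=0
After op 2 (undo): buf='(empty)' undo_depth=0 redo_depth=1
After op 3 (type): buf='hi' undo_depth=1 redo_depth=0
After op 4 (type): buf='hidog' undo_depth=2 redo_depth=0
After op 5 (delete): buf='(empty)' undo_depth=3 redo_depth=0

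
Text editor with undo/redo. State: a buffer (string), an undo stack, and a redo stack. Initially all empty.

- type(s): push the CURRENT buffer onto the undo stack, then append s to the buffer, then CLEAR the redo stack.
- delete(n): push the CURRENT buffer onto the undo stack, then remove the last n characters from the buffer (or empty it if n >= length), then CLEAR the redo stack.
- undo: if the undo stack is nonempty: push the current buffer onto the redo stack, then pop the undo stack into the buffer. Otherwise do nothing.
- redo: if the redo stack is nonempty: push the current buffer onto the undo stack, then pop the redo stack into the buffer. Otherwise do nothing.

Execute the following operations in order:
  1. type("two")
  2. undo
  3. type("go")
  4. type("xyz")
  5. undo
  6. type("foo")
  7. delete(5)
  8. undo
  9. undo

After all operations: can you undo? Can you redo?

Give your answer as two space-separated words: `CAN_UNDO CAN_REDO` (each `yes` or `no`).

After op 1 (type): buf='two' undo_depth=1 redo_depth=0
After op 2 (undo): buf='(empty)' undo_depth=0 redo_depth=1
After op 3 (type): buf='go' undo_depth=1 redo_depth=0
After op 4 (type): buf='goxyz' undo_depth=2 redo_depth=0
After op 5 (undo): buf='go' undo_depth=1 redo_depth=1
After op 6 (type): buf='gofoo' undo_depth=2 redo_depth=0
After op 7 (delete): buf='(empty)' undo_depth=3 redo_depth=0
After op 8 (undo): buf='gofoo' undo_depth=2 redo_depth=1
After op 9 (undo): buf='go' undo_depth=1 redo_depth=2

Answer: yes yes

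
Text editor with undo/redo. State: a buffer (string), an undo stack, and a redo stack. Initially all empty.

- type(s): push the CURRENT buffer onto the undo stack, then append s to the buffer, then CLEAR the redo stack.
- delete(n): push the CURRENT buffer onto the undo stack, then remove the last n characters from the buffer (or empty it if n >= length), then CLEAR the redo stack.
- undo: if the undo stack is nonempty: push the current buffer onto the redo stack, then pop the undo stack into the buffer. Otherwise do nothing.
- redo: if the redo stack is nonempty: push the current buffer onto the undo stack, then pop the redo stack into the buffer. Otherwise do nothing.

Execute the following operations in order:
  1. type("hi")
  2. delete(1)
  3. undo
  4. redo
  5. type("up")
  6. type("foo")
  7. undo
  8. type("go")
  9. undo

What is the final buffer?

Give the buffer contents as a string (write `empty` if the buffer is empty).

Answer: hup

Derivation:
After op 1 (type): buf='hi' undo_depth=1 redo_depth=0
After op 2 (delete): buf='h' undo_depth=2 redo_depth=0
After op 3 (undo): buf='hi' undo_depth=1 redo_depth=1
After op 4 (redo): buf='h' undo_depth=2 redo_depth=0
After op 5 (type): buf='hup' undo_depth=3 redo_depth=0
After op 6 (type): buf='hupfoo' undo_depth=4 redo_depth=0
After op 7 (undo): buf='hup' undo_depth=3 redo_depth=1
After op 8 (type): buf='hupgo' undo_depth=4 redo_depth=0
After op 9 (undo): buf='hup' undo_depth=3 redo_depth=1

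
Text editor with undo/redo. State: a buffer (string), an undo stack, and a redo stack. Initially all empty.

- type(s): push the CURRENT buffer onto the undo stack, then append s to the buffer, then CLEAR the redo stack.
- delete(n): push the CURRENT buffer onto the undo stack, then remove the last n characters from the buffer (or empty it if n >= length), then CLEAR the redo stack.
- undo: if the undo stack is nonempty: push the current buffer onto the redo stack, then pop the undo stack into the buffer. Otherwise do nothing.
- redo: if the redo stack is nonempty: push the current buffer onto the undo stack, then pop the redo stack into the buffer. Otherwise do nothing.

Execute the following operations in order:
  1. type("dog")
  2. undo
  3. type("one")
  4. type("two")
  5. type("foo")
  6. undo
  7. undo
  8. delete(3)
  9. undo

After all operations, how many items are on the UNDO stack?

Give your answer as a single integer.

Answer: 1

Derivation:
After op 1 (type): buf='dog' undo_depth=1 redo_depth=0
After op 2 (undo): buf='(empty)' undo_depth=0 redo_depth=1
After op 3 (type): buf='one' undo_depth=1 redo_depth=0
After op 4 (type): buf='onetwo' undo_depth=2 redo_depth=0
After op 5 (type): buf='onetwofoo' undo_depth=3 redo_depth=0
After op 6 (undo): buf='onetwo' undo_depth=2 redo_depth=1
After op 7 (undo): buf='one' undo_depth=1 redo_depth=2
After op 8 (delete): buf='(empty)' undo_depth=2 redo_depth=0
After op 9 (undo): buf='one' undo_depth=1 redo_depth=1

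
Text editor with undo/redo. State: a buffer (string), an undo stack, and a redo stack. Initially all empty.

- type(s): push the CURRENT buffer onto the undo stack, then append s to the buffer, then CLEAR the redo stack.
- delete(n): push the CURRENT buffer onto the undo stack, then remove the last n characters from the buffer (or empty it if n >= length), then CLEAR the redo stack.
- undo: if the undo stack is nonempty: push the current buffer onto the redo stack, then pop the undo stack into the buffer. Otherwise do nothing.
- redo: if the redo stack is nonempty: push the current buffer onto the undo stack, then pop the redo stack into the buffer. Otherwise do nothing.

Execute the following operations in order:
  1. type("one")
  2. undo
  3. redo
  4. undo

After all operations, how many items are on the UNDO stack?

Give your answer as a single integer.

After op 1 (type): buf='one' undo_depth=1 redo_depth=0
After op 2 (undo): buf='(empty)' undo_depth=0 redo_depth=1
After op 3 (redo): buf='one' undo_depth=1 redo_depth=0
After op 4 (undo): buf='(empty)' undo_depth=0 redo_depth=1

Answer: 0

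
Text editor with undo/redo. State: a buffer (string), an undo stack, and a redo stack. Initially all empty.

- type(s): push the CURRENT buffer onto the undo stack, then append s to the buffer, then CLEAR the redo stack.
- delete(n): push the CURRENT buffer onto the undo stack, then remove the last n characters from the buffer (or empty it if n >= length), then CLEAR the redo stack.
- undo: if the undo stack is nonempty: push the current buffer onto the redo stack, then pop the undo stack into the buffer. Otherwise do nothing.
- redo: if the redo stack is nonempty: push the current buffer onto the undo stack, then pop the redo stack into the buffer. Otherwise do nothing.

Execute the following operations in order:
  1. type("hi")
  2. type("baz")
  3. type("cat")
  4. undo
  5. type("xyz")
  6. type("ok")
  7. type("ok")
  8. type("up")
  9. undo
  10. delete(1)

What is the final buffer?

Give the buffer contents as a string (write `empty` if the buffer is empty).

After op 1 (type): buf='hi' undo_depth=1 redo_depth=0
After op 2 (type): buf='hibaz' undo_depth=2 redo_depth=0
After op 3 (type): buf='hibazcat' undo_depth=3 redo_depth=0
After op 4 (undo): buf='hibaz' undo_depth=2 redo_depth=1
After op 5 (type): buf='hibazxyz' undo_depth=3 redo_depth=0
After op 6 (type): buf='hibazxyzok' undo_depth=4 redo_depth=0
After op 7 (type): buf='hibazxyzokok' undo_depth=5 redo_depth=0
After op 8 (type): buf='hibazxyzokokup' undo_depth=6 redo_depth=0
After op 9 (undo): buf='hibazxyzokok' undo_depth=5 redo_depth=1
After op 10 (delete): buf='hibazxyzoko' undo_depth=6 redo_depth=0

Answer: hibazxyzoko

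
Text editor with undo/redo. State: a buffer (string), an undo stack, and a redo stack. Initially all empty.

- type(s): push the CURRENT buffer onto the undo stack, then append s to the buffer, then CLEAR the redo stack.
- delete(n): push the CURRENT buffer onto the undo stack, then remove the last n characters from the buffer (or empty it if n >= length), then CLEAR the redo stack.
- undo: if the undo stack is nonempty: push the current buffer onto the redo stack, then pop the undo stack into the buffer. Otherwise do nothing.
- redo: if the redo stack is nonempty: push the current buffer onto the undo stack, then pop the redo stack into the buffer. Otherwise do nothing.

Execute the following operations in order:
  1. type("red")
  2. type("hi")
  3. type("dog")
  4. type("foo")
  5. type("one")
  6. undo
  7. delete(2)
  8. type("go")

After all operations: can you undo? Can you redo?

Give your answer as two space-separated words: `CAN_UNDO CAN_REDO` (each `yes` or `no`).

After op 1 (type): buf='red' undo_depth=1 redo_depth=0
After op 2 (type): buf='redhi' undo_depth=2 redo_depth=0
After op 3 (type): buf='redhidog' undo_depth=3 redo_depth=0
After op 4 (type): buf='redhidogfoo' undo_depth=4 redo_depth=0
After op 5 (type): buf='redhidogfooone' undo_depth=5 redo_depth=0
After op 6 (undo): buf='redhidogfoo' undo_depth=4 redo_depth=1
After op 7 (delete): buf='redhidogf' undo_depth=5 redo_depth=0
After op 8 (type): buf='redhidogfgo' undo_depth=6 redo_depth=0

Answer: yes no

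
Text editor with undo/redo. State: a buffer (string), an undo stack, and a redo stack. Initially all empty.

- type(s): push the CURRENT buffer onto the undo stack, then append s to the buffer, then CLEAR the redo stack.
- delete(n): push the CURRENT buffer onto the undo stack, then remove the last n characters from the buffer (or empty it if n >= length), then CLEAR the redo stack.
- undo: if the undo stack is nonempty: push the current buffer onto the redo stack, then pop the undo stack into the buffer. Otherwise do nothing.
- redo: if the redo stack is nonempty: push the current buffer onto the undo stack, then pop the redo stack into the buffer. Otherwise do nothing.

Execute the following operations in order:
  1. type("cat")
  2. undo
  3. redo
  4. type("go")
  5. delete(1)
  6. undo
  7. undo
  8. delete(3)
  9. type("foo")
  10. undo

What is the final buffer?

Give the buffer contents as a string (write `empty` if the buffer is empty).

Answer: empty

Derivation:
After op 1 (type): buf='cat' undo_depth=1 redo_depth=0
After op 2 (undo): buf='(empty)' undo_depth=0 redo_depth=1
After op 3 (redo): buf='cat' undo_depth=1 redo_depth=0
After op 4 (type): buf='catgo' undo_depth=2 redo_depth=0
After op 5 (delete): buf='catg' undo_depth=3 redo_depth=0
After op 6 (undo): buf='catgo' undo_depth=2 redo_depth=1
After op 7 (undo): buf='cat' undo_depth=1 redo_depth=2
After op 8 (delete): buf='(empty)' undo_depth=2 redo_depth=0
After op 9 (type): buf='foo' undo_depth=3 redo_depth=0
After op 10 (undo): buf='(empty)' undo_depth=2 redo_depth=1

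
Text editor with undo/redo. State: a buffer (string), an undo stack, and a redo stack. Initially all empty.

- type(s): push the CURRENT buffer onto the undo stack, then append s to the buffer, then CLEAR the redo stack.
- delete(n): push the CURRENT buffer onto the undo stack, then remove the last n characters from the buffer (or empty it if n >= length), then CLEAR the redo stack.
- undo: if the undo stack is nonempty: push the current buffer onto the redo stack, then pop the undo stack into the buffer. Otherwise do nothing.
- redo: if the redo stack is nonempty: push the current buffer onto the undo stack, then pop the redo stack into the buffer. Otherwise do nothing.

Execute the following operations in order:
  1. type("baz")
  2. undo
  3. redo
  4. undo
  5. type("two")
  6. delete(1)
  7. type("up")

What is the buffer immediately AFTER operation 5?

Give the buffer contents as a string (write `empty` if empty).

Answer: two

Derivation:
After op 1 (type): buf='baz' undo_depth=1 redo_depth=0
After op 2 (undo): buf='(empty)' undo_depth=0 redo_depth=1
After op 3 (redo): buf='baz' undo_depth=1 redo_depth=0
After op 4 (undo): buf='(empty)' undo_depth=0 redo_depth=1
After op 5 (type): buf='two' undo_depth=1 redo_depth=0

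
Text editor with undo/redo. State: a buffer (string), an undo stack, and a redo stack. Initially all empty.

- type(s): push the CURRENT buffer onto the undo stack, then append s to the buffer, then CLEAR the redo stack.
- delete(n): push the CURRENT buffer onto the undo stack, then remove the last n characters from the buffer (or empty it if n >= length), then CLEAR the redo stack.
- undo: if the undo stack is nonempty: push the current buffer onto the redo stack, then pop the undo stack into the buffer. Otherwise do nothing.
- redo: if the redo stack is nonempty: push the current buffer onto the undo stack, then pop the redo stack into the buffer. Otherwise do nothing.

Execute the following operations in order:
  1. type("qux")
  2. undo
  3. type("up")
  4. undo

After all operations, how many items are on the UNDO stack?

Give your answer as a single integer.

After op 1 (type): buf='qux' undo_depth=1 redo_depth=0
After op 2 (undo): buf='(empty)' undo_depth=0 redo_depth=1
After op 3 (type): buf='up' undo_depth=1 redo_depth=0
After op 4 (undo): buf='(empty)' undo_depth=0 redo_depth=1

Answer: 0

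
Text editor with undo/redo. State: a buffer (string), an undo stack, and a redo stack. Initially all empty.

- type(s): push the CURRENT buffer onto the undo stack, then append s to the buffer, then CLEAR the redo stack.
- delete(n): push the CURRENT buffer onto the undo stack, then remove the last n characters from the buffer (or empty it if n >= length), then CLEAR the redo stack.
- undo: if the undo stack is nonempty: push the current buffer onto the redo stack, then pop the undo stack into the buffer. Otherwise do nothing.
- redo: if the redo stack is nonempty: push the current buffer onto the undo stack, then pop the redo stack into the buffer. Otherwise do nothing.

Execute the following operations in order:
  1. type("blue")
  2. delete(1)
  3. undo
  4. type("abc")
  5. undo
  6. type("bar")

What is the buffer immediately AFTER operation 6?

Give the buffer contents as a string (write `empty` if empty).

After op 1 (type): buf='blue' undo_depth=1 redo_depth=0
After op 2 (delete): buf='blu' undo_depth=2 redo_depth=0
After op 3 (undo): buf='blue' undo_depth=1 redo_depth=1
After op 4 (type): buf='blueabc' undo_depth=2 redo_depth=0
After op 5 (undo): buf='blue' undo_depth=1 redo_depth=1
After op 6 (type): buf='bluebar' undo_depth=2 redo_depth=0

Answer: bluebar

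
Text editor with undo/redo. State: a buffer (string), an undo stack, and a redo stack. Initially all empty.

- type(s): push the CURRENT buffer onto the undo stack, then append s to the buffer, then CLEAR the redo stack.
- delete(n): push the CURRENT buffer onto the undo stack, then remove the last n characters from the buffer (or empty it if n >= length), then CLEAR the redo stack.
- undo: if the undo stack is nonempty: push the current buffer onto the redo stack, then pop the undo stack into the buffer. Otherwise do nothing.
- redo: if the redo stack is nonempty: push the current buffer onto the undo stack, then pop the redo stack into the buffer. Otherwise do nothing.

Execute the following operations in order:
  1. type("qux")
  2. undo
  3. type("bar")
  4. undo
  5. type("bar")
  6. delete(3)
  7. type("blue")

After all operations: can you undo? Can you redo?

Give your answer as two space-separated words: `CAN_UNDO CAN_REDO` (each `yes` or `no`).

After op 1 (type): buf='qux' undo_depth=1 redo_depth=0
After op 2 (undo): buf='(empty)' undo_depth=0 redo_depth=1
After op 3 (type): buf='bar' undo_depth=1 redo_depth=0
After op 4 (undo): buf='(empty)' undo_depth=0 redo_depth=1
After op 5 (type): buf='bar' undo_depth=1 redo_depth=0
After op 6 (delete): buf='(empty)' undo_depth=2 redo_depth=0
After op 7 (type): buf='blue' undo_depth=3 redo_depth=0

Answer: yes no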